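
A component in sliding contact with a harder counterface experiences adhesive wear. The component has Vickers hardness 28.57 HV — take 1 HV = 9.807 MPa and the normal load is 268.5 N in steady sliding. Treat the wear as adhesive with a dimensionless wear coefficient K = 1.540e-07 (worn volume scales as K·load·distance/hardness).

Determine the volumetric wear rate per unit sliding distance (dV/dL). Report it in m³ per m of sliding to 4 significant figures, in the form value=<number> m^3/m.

Intermediates are shown rounded; every step holds exact precision. Rounded just once to four significant digits.
Hardness H = 28.57 HV × 9.807 MPa/HV = 280.2 MPa = 2.802e+08 Pa.
Working in SI base units: W = 268.5 N, H = 2.802e+08 Pa, K = 1.540e-07.
Wear rate dV/dL = K·W/H — distance-free: 1.540e-07 · 268.5 / 2.802e+08 = 1.476e-13 m³/m.

value=1.476e-13 m^3/m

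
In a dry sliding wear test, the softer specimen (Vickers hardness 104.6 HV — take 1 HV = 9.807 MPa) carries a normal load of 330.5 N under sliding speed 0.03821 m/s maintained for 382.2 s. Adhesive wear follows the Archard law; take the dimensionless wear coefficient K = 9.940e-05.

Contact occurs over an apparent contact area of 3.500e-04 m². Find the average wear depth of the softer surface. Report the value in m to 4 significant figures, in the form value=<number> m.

Intermediates are printed rounded — the algebra runs at full float precision; one final rounding: four significant figures.
Distance covered L = v·t = 0.03821 m/s × 382.2 s = 14.60 m.
Hardness H = 104.6 HV × 9.807 MPa/HV = 1026 MPa = 1.026e+09 Pa.
In SI base units: W = 330.5 N, H = 1.026e+09 Pa, K = 9.940e-05.
By Archard's law, V = K·W·L/H = 9.940e-05 · 330.5 · 14.60 / 1.026e+09 = 4.677e-10 m³.
Depth of wear h = V/A = 4.677e-10 / 3.500e-04 = 1.336e-06 m.

value=1.336e-06 m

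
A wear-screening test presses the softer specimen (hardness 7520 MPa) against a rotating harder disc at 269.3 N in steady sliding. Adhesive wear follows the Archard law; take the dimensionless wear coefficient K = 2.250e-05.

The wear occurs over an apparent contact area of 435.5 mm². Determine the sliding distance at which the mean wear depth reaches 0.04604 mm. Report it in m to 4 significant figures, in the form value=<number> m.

value=2.488e+04 m

The intermediates appear rounded. The algebra keeps full float precision. Rounded just once to four significant figures.
Hardness H = 7520 MPa = 7.520e+09 Pa.
Contact area A = 435.5 mm² = 4.355e-04 m².
Depth limit h_lim = 0.04604 mm = 4.604e-05 m.
As SI base values: W = 269.3 N, H = 7.520e+09 Pa, K = 2.250e-05.
Wearable volume V_lim = h_lim·A = 4.604e-05 · 4.355e-04 = 2.005e-08 m³.
Life L = V_lim·H/(K·W) = 2.005e-08 · 7.520e+09 / (2.250e-05 · 269.3) = 2.488e+04 m.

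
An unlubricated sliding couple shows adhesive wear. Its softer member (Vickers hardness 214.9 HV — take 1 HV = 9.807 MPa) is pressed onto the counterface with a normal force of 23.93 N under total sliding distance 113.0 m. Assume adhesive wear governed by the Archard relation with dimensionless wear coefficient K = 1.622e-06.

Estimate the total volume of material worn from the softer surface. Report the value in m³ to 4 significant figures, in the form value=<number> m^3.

Intermediate values are shown rounded, and every step maintains full float precision. Rounded once at the end, at four significant figures.
Hardness H = 214.9 HV × 9.807 MPa/HV = 2108 MPa = 2.108e+09 Pa.
In SI base units, W = 23.93 N, H = 2.108e+09 Pa, K = 1.622e-06.
Archard relation: V = K·W·L/H = 1.622e-06 · 23.93 · 113.0 / 2.108e+09 = 2.081e-12 m³.

value=2.081e-12 m^3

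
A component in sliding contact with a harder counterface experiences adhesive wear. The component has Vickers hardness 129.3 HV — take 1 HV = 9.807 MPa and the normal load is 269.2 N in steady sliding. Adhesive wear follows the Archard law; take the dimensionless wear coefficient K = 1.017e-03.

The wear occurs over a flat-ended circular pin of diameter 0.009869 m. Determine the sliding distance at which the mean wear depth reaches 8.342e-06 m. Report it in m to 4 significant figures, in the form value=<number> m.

value=2.956 m

Every step carries full precision. Printed values are rounded, and rounded once at the end, at four significant digits.
Convert: Hardness H = 129.3 HV × 9.807 MPa/HV = 1268 MPa = 1.268e+09 Pa.
Convert: Contact area A = π·d²/4 = π·(0.009869 m)²/4 = 7.650e-05 m².
Collected in SI base units: W = 269.2 N, H = 1.268e+09 Pa, K = 1.017e-03.
Limit volume V_lim = h_lim·A = 8.342e-06 · 7.650e-05 = 6.381e-10 m³.
Thus life L = V_lim·H/(K·W) = 6.381e-10 · 1.268e+09 / (1.017e-03 · 269.2) = 2.956 m.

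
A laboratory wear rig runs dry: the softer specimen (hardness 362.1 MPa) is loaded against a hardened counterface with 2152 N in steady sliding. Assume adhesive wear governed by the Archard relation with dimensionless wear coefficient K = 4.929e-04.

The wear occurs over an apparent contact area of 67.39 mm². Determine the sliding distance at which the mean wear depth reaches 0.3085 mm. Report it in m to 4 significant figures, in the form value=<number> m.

All working math keeps full float precision. Quoted intermediates are rounded — one last rounding, at four significant digits.
Convert: Hardness H = 362.1 MPa = 3.621e+08 Pa.
Convert: Contact area A = 67.39 mm² = 6.739e-05 m².
Convert: Depth limit h_lim = 0.3085 mm = 3.085e-04 m.
As SI base values: W = 2152 N, H = 3.621e+08 Pa, K = 4.929e-04.
Allowed volume V_lim = h_lim·A = 3.085e-04 · 6.739e-05 = 2.079e-08 m³.
Thus life L = V_lim·H/(K·W) = 2.079e-08 · 3.621e+08 / (4.929e-04 · 2152) = 7.097 m.

value=7.097 m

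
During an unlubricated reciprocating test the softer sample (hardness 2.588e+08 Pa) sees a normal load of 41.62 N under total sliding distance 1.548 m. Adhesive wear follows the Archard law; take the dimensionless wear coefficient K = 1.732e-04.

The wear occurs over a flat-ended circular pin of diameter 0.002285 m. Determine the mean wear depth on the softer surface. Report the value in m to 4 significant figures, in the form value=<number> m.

value=1.051e-05 m

All working math keeps full precision; the intermediates are displayed rounded — rounded just once: 4 significant figures.
Convert: Contact area A = π·d²/4 = π·(0.002285 m)²/4 = 4.101e-06 m².
Working in SI base units: W = 41.62 N, H = 2.588e+08 Pa, K = 1.732e-04.
The Archard volume V = K·W·L/H = 1.732e-04 · 41.62 · 1.548 / 2.588e+08 = 4.312e-11 m³.
Average depth h = V/A = 4.312e-11 / 4.101e-06 = 1.051e-05 m.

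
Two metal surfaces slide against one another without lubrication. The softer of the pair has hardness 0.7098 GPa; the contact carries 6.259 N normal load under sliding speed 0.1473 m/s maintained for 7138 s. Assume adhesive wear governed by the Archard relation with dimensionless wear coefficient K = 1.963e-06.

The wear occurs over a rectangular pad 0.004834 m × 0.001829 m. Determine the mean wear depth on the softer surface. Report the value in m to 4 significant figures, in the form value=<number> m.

Quoted intermediates are rounded — every step runs at full precision. Rounded just once, at 4 significant figures.
Path length L = v·t = 0.1473 m/s × 7138 s = 1051 m.
Hardness H = 0.7098 GPa = 7.098e+08 Pa.
Contact area A = 0.004834 m × 0.001829 m = 8.841e-06 m².
In SI base units: W = 6.259 N, H = 7.098e+08 Pa, K = 1.963e-06.
Worn volume V = K·W·L/H = 1.963e-06 · 6.259 · 1051 / 7.098e+08 = 1.820e-11 m³.
Depth h = V/A = 1.820e-11 / 8.841e-06 = 2.058e-06 m.

value=2.058e-06 m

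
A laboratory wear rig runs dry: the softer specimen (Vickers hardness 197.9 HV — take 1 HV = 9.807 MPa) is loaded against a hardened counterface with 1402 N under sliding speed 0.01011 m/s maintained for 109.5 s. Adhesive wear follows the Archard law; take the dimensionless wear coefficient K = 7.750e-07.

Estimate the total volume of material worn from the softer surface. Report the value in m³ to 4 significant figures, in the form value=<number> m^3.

value=6.198e-13 m^3

Every step carries full float precision. Displayed values are rounded. Rounded just once to 4 significant digits.
Convert: Distance covered L = v·t = 0.01011 m/s × 109.5 s = 1.107 m.
Convert: Hardness H = 197.9 HV × 9.807 MPa/HV = 1941 MPa = 1.941e+09 Pa.
Expressed in SI base units: W = 1402 N, H = 1.941e+09 Pa, K = 7.750e-07.
Archard relation: V = K·W·L/H = 7.750e-07 · 1402 · 1.107 / 1.941e+09 = 6.198e-13 m³.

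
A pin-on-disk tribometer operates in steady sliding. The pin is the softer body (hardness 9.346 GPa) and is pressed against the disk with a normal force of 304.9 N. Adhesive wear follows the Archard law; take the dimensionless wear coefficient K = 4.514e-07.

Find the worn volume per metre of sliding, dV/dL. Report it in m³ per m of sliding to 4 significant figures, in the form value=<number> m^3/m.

Every step holds full float precision — printed values are rounded. Rounded just once: four significant figures.
Convert: Hardness H = 9.346 GPa = 9.346e+09 Pa.
SI base units throughout: W = 304.9 N, H = 9.346e+09 Pa, K = 4.514e-07.
Wear rate dV/dL = K·W/H, per unit distance: 4.514e-07 · 304.9 / 9.346e+09 = 1.473e-14 m³/m.

value=1.473e-14 m^3/m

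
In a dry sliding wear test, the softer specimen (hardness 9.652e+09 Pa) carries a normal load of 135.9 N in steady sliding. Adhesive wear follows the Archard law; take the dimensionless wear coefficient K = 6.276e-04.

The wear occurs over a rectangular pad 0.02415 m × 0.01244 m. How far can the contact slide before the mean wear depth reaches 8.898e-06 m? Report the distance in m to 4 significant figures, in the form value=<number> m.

value=302.5 m

Printed values are rounded. All working math runs at full float precision, and a lone final rounding to 4 significant figures.
Contact area A = 0.02415 m × 0.01244 m = 3.004e-04 m².
Restated in SI base units: W = 135.9 N, H = 9.652e+09 Pa, K = 6.276e-04.
Volume at the limit: V_lim = h_lim·A = 8.898e-06 · 3.004e-04 = 2.673e-09 m³.
Inverting, life L = V_lim·H/(K·W) = 2.673e-09 · 9.652e+09 / (6.276e-04 · 135.9) = 302.5 m.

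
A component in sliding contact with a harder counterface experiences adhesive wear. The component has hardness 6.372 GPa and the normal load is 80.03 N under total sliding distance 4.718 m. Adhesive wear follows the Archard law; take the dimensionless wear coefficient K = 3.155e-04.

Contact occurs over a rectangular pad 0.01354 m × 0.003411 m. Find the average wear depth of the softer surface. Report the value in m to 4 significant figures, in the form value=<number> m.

Intermediates appear rounded; the algebra runs at full float precision. Rounded just once: four significant figures.
Hardness H = 6.372 GPa = 6.372e+09 Pa.
Contact area A = 0.01354 m × 0.003411 m = 4.618e-05 m².
In SI base units: W = 80.03 N, H = 6.372e+09 Pa, K = 3.155e-04.
Archard volume V = K·W·L/H = 3.155e-04 · 80.03 · 4.718 / 6.372e+09 = 1.870e-11 m³.
Average depth h = V/A = 1.870e-11 / 4.618e-05 = 4.048e-07 m.

value=4.048e-07 m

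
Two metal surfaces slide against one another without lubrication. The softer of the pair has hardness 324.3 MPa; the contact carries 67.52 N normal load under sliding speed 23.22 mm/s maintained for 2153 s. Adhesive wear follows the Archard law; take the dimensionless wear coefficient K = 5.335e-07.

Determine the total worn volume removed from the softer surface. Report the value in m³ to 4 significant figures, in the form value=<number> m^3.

value=5.553e-12 m^3

Intermediate values are displayed rounded; all working math runs at full precision, and rounded once at the end to 4 significant digits.
Sliding speed v = 23.22 mm/s = 0.02322 m/s. Sliding distance L = v·t = 0.02322 m/s × 2153 s = 49.99 m.
Hardness H = 324.3 MPa = 3.243e+08 Pa.
In SI base units: W = 67.52 N, H = 3.243e+08 Pa, K = 5.335e-07.
Wear volume V = K·W·L/H = 5.335e-07 · 67.52 · 49.99 / 3.243e+08 = 5.553e-12 m³.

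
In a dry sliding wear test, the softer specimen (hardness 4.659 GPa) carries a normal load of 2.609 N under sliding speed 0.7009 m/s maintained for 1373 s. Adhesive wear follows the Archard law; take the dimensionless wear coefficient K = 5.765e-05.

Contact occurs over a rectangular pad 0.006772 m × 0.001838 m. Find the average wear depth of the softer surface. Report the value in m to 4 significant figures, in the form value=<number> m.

value=2.496e-06 m

All working math carries full precision — the intermediates are shown rounded, and rounded just once: 4 significant digits.
Sliding distance L = v·t = 0.7009 m/s × 1373 s = 962.3 m.
Hardness H = 4.659 GPa = 4.659e+09 Pa.
Contact area A = 0.006772 m × 0.001838 m = 1.245e-05 m².
Expressed in SI base units: W = 2.609 N, H = 4.659e+09 Pa, K = 5.765e-05.
Apply Archard: V = K·W·L/H = 5.765e-05 · 2.609 · 962.3 / 4.659e+09 = 3.107e-11 m³.
Wear depth h = V/A = 3.107e-11 / 1.245e-05 = 2.496e-06 m.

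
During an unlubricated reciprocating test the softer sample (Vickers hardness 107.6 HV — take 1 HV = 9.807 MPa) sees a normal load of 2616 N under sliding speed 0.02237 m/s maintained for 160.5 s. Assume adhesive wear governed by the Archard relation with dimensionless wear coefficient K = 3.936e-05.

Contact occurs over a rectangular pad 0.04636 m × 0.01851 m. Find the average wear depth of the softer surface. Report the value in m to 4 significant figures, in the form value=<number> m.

value=4.083e-07 m

All working math holds full precision — the intermediates are displayed rounded, and rounded just once: four significant digits.
Distance L = v·t = 0.02237 m/s × 160.5 s = 3.590 m.
Hardness H = 107.6 HV × 9.807 MPa/HV = 1055 MPa = 1.055e+09 Pa.
Contact area A = 0.04636 m × 0.01851 m = 8.581e-04 m².
Collected in SI base units: W = 2616 N, H = 1.055e+09 Pa, K = 3.936e-05.
By Archard's law, V = K·W·L/H = 3.936e-05 · 2616 · 3.590 / 1.055e+09 = 3.503e-10 m³.
Mean wear depth h = V/A = 3.503e-10 / 8.581e-04 = 4.083e-07 m.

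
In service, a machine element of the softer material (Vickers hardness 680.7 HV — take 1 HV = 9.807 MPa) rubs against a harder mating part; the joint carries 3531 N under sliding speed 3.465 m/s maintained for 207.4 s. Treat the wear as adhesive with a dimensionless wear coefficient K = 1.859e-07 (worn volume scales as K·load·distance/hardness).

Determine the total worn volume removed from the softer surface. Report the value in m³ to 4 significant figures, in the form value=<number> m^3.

value=7.066e-11 m^3

Intermediate values are displayed rounded; all working math holds exact precision; rounded just once to 4 significant digits.
Distance L = v·t = 3.465 m/s × 207.4 s = 718.6 m.
Hardness H = 680.7 HV × 9.807 MPa/HV = 6676 MPa = 6.676e+09 Pa.
Collected in SI base units: W = 3531 N, H = 6.676e+09 Pa, K = 1.859e-07.
Archard volume V = K·W·L/H = 1.859e-07 · 3531 · 718.6 / 6.676e+09 = 7.066e-11 m³.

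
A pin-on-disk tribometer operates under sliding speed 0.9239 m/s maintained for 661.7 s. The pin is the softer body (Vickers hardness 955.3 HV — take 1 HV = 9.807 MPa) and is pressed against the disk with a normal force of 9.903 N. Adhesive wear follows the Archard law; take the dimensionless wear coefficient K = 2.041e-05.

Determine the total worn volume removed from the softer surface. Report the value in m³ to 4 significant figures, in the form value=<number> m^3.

value=1.319e-11 m^3

Intermediate values are shown rounded. The algebra carries exact precision. Rounded just once: 4 significant digits.
Convert: The distance L = v·t = 0.9239 m/s × 661.7 s = 611.3 m.
Convert: Hardness H = 955.3 HV × 9.807 MPa/HV = 9369 MPa = 9.369e+09 Pa.
Expressed in SI base units: W = 9.903 N, H = 9.369e+09 Pa, K = 2.041e-05.
Archard volume V = K·W·L/H = 2.041e-05 · 9.903 · 611.3 / 9.369e+09 = 1.319e-11 m³.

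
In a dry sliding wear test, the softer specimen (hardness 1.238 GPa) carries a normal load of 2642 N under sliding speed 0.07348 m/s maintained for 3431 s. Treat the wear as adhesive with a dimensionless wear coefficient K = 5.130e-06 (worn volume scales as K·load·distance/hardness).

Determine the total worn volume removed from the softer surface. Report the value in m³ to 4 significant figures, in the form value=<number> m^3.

value=2.760e-09 m^3

Printed values are rounded. The computation holds full precision, and one final rounding, at 4 significant digits.
Convert: Path length L = v·t = 0.07348 m/s × 3431 s = 252.1 m.
Convert: Hardness H = 1.238 GPa = 1.238e+09 Pa.
Expressed in SI base units: W = 2642 N, H = 1.238e+09 Pa, K = 5.130e-06.
By Archard's law, V = K·W·L/H = 5.130e-06 · 2642 · 252.1 / 1.238e+09 = 2.760e-09 m³.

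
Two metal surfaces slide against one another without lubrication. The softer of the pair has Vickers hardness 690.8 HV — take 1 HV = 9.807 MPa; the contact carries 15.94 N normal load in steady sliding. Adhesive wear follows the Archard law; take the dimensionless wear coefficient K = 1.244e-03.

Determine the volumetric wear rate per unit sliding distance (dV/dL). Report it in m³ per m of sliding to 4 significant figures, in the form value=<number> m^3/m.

value=2.927e-12 m^3/m

The computation holds exact precision, and intermediates appear rounded. Rounded once at the end, at four significant figures.
Hardness H = 690.8 HV × 9.807 MPa/HV = 6775 MPa = 6.775e+09 Pa.
In SI base units, W = 15.94 N, H = 6.775e+09 Pa, K = 1.244e-03.
Volumetric rate dV/dL = K·W/H — distance-free: 1.244e-03 · 15.94 / 6.775e+09 = 2.927e-12 m³/m.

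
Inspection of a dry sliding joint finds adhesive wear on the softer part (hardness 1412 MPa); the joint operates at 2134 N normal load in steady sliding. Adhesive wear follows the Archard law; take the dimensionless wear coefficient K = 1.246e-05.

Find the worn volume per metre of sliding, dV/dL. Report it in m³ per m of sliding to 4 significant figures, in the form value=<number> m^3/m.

Every step runs at full float precision; shown intermediates are rounded; rounded just once to 4 significant figures.
Convert: Hardness H = 1412 MPa = 1.412e+09 Pa.
Collected in SI base units: W = 2134 N, H = 1.412e+09 Pa, K = 1.246e-05.
Rate of wear dV/dL = K·W/H, so: 1.246e-05 · 2134 / 1.412e+09 = 1.883e-11 m³/m.

value=1.883e-11 m^3/m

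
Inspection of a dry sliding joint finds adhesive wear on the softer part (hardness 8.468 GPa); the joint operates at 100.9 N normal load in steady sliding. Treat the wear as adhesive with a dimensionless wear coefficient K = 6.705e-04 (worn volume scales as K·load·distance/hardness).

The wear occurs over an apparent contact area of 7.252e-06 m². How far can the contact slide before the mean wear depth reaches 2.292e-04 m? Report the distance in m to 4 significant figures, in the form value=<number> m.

Each operation holds full float precision, and intermediates are displayed rounded; rounded just once: 4 significant digits.
Hardness H = 8.468 GPa = 8.468e+09 Pa.
Expressed in SI base units: W = 100.9 N, H = 8.468e+09 Pa, K = 6.705e-04.
Permissible volume V_lim = h_lim·A = 2.292e-04 · 7.252e-06 = 1.662e-09 m³.
Life L = V_lim·H/(K·W) = 1.662e-09 · 8.468e+09 / (6.705e-04 · 100.9) = 208.0 m.

value=208.0 m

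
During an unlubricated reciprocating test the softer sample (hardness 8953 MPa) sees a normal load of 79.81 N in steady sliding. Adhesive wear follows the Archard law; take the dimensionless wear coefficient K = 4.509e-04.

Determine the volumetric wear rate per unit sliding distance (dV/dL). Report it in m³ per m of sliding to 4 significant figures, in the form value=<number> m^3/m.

value=4.019e-12 m^3/m

The computation holds exact precision, and intermediate values are displayed rounded, and a lone final rounding: 4 significant figures.
Hardness H = 8953 MPa = 8.953e+09 Pa.
Restated in SI base units: W = 79.81 N, H = 8.953e+09 Pa, K = 4.509e-04.
Volumetric rate dV/dL = K·W/H, so: 4.509e-04 · 79.81 / 8.953e+09 = 4.019e-12 m³/m.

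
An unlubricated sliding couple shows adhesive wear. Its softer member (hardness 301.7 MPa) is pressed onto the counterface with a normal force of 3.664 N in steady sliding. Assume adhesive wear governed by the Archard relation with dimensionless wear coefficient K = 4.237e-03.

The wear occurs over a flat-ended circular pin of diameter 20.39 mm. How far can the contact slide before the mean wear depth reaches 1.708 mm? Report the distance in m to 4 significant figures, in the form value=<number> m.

value=1.084e+04 m

Intermediate values are shown rounded, and the computation carries exact precision. Rounded once at the end: 4 significant digits.
Convert: Hardness H = 301.7 MPa = 3.017e+08 Pa.
Convert: Pin diameter d = 20.39 mm = 0.02039 m. Contact area A = π·d²/4 = π·(0.02039 m)²/4 = 3.265e-04 m².
Convert: Depth limit h_lim = 1.708 mm = 0.001708 m.
In SI base units: W = 3.664 N, H = 3.017e+08 Pa, K = 4.237e-03.
Permissible volume V_lim = h_lim·A = 0.001708 · 3.265e-04 = 5.577e-07 m³.
Inverting, life L = V_lim·H/(K·W) = 5.577e-07 · 3.017e+08 / (4.237e-03 · 3.664) = 1.084e+04 m.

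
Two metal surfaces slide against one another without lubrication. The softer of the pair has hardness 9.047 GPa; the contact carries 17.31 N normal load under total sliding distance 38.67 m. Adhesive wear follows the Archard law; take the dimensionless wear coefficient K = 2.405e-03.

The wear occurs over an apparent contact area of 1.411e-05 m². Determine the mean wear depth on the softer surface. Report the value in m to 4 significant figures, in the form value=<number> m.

Every step holds exact precision — printed values are rounded; a lone final rounding to 4 significant digits.
Hardness H = 9.047 GPa = 9.047e+09 Pa.
In SI base units, W = 17.31 N, H = 9.047e+09 Pa, K = 2.405e-03.
Volume removed: V = K·W·L/H = 2.405e-03 · 17.31 · 38.67 / 9.047e+09 = 1.779e-10 m³.
Mean wear depth h = V/A = 1.779e-10 / 1.411e-05 = 1.261e-05 m.

value=1.261e-05 m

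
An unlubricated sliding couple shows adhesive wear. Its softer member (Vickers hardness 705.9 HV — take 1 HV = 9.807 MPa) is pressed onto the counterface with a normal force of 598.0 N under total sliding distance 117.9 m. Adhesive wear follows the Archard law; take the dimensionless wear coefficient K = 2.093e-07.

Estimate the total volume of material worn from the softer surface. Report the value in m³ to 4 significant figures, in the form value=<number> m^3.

value=2.132e-12 m^3

Intermediate values are shown rounded, and the algebra holds exact precision, and rounded just once, at four significant digits.
Convert: Hardness H = 705.9 HV × 9.807 MPa/HV = 6923 MPa = 6.923e+09 Pa.
In SI base units, W = 598.0 N, H = 6.923e+09 Pa, K = 2.093e-07.
By Archard's law, V = K·W·L/H = 2.093e-07 · 598.0 · 117.9 / 6.923e+09 = 2.132e-12 m³.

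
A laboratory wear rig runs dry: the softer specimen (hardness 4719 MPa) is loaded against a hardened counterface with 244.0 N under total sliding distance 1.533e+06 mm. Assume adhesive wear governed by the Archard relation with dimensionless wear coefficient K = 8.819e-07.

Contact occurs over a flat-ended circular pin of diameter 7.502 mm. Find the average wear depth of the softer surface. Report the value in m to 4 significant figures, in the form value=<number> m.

value=1.581e-06 m

Displayed values are rounded. All working math maintains full precision. Rounded once at the end, at 4 significant digits.
Convert: Total distance L = 1.533e+06 mm = 1533 m.
Convert: Hardness H = 4719 MPa = 4.719e+09 Pa.
Convert: Pin diameter d = 7.502 mm = 0.007502 m. Contact area A = π·d²/4 = π·(0.007502 m)²/4 = 4.420e-05 m².
Restated in SI base units: W = 244.0 N, H = 4.719e+09 Pa, K = 8.819e-07.
Volume removed: V = K·W·L/H = 8.819e-07 · 244.0 · 1533 / 4.719e+09 = 6.990e-11 m³.
Mean depth h = V/A = 6.990e-11 / 4.420e-05 = 1.581e-06 m.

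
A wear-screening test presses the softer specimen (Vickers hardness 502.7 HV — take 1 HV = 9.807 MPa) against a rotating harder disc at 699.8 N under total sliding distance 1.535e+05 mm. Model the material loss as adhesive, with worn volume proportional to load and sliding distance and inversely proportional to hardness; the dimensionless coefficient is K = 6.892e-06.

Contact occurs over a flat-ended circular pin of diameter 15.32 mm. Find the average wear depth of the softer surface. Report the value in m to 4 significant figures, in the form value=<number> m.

Intermediate values appear rounded — all arithmetic keeps exact precision, and one last rounding: 4 significant digits.
Distance covered L = 1.535e+05 mm = 153.5 m.
Hardness H = 502.7 HV × 9.807 MPa/HV = 4930 MPa = 4.930e+09 Pa.
Pin diameter d = 15.32 mm = 0.01532 m. Contact area A = π·d²/4 = π·(0.01532 m)²/4 = 1.843e-04 m².
Collected in SI base units: W = 699.8 N, H = 4.930e+09 Pa, K = 6.892e-06.
Archard relation: V = K·W·L/H = 6.892e-06 · 699.8 · 153.5 / 4.930e+09 = 1.502e-10 m³.
Average depth h = V/A = 1.502e-10 / 1.843e-04 = 8.147e-07 m.

value=8.147e-07 m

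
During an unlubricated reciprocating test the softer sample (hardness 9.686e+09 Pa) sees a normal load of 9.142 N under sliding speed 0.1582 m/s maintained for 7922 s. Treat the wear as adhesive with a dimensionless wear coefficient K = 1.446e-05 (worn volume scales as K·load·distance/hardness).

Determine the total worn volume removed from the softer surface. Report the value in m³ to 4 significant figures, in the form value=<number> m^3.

value=1.710e-11 m^3

The algebra carries full float precision. Intermediate values are displayed rounded, and a single final rounding to 4 significant figures.
Path length L = v·t = 0.1582 m/s × 7922 s = 1253 m.
As SI base values: W = 9.142 N, H = 9.686e+09 Pa, K = 1.446e-05.
Worn volume V = K·W·L/H = 1.446e-05 · 9.142 · 1253 / 9.686e+09 = 1.710e-11 m³.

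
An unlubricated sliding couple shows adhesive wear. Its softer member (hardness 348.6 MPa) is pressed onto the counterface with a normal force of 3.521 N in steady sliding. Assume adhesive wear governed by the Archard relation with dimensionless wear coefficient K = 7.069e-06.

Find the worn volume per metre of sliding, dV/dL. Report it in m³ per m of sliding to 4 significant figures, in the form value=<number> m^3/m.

value=7.140e-14 m^3/m

All working math carries full precision. Quoted intermediates are rounded. Rounded once at the end: four significant figures.
Convert: Hardness H = 348.6 MPa = 3.486e+08 Pa.
Expressed in SI base units: W = 3.521 N, H = 3.486e+08 Pa, K = 7.069e-06.
The wear rate dV/dL = K·W/H — distance-free: 7.069e-06 · 3.521 / 3.486e+08 = 7.140e-14 m³/m.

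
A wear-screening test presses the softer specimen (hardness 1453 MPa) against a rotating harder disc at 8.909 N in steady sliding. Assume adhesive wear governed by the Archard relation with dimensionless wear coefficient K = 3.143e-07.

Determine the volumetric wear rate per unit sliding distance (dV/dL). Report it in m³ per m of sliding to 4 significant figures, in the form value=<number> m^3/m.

Displayed values are rounded — each operation holds full precision — rounded once at the end: four significant figures.
Convert: Hardness H = 1453 MPa = 1.453e+09 Pa.
Collected in SI base units: W = 8.909 N, H = 1.453e+09 Pa, K = 3.143e-07.
Rate of wear dV/dL = K·W/H (no L dependence): 3.143e-07 · 8.909 / 1.453e+09 = 1.927e-15 m³/m.

value=1.927e-15 m^3/m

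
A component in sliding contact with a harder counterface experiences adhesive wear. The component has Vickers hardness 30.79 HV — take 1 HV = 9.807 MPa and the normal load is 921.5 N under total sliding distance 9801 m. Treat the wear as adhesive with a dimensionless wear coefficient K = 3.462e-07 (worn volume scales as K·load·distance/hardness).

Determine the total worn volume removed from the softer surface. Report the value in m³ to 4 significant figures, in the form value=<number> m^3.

The intermediates are displayed rounded. The algebra holds full precision; rounded once at the end: four significant figures.
Convert: Hardness H = 30.79 HV × 9.807 MPa/HV = 302.0 MPa = 3.020e+08 Pa.
As SI base values: W = 921.5 N, H = 3.020e+08 Pa, K = 3.462e-07.
By Archard's law, V = K·W·L/H = 3.462e-07 · 921.5 · 9801 / 3.020e+08 = 1.035e-08 m³.

value=1.035e-08 m^3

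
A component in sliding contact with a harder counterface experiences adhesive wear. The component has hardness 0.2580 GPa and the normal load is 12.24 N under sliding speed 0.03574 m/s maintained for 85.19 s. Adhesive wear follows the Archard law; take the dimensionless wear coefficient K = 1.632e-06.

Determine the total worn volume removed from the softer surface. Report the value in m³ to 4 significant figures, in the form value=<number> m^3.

value=2.357e-13 m^3

All working math maintains full precision; printed values are rounded. Rounded just once to four significant digits.
Sliding distance L = v·t = 0.03574 m/s × 85.19 s = 3.045 m.
Hardness H = 0.2580 GPa = 2.580e+08 Pa.
Restated in SI base units: W = 12.24 N, H = 2.580e+08 Pa, K = 1.632e-06.
Archard volume V = K·W·L/H = 1.632e-06 · 12.24 · 3.045 / 2.580e+08 = 2.357e-13 m³.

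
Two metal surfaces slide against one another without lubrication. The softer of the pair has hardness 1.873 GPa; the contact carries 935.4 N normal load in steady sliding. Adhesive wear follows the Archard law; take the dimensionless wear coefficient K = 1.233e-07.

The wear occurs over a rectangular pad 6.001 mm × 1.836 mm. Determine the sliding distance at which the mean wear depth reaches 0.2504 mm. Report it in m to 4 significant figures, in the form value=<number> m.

Every step keeps full precision, and intermediate values are printed rounded, and rounded once at the end: four significant figures.
Convert: Hardness H = 1.873 GPa = 1.873e+09 Pa.
Convert: Pad sides 6.001 mm × 1.836 mm = 0.006001 m × 0.001836 m. Contact area A = 0.006001 m × 0.001836 m = 1.102e-05 m².
Convert: Depth limit h_lim = 0.2504 mm = 2.504e-04 m.
In SI base units, W = 935.4 N, H = 1.873e+09 Pa, K = 1.233e-07.
Permissible volume V_lim = h_lim·A = 2.504e-04 · 1.102e-05 = 2.759e-09 m³.
Sliding life L = V_lim·H/(K·W) = 2.759e-09 · 1.873e+09 / (1.233e-07 · 935.4) = 4.480e+04 m.

value=4.480e+04 m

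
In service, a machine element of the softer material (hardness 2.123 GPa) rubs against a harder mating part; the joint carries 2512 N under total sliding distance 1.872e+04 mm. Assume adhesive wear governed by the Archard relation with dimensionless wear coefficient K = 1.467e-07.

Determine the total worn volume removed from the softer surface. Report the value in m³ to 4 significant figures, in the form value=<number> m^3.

Each operation keeps exact precision. Shown intermediates are rounded — a single final rounding, at 4 significant digits.
Convert: Total distance L = 1.872e+04 mm = 18.72 m.
Convert: Hardness H = 2.123 GPa = 2.123e+09 Pa.
In SI base units: W = 2512 N, H = 2.123e+09 Pa, K = 1.467e-07.
Volume removed: V = K·W·L/H = 1.467e-07 · 2512 · 18.72 / 2.123e+09 = 3.249e-12 m³.

value=3.249e-12 m^3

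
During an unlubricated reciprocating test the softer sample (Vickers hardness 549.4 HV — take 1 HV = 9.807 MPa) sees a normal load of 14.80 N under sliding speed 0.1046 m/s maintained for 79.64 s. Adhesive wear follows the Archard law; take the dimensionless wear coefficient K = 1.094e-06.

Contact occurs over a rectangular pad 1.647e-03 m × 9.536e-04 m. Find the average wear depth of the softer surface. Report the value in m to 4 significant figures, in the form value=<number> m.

value=1.594e-08 m

Quoted intermediates are rounded — each operation runs at exact precision; rounded once at the end, at four significant digits.
Path length L = v·t = 0.1046 m/s × 79.64 s = 8.330 m.
Hardness H = 549.4 HV × 9.807 MPa/HV = 5388 MPa = 5.388e+09 Pa.
Contact area A = 1.647e-03 m × 9.536e-04 m = 1.571e-06 m².
SI base units throughout: W = 14.80 N, H = 5.388e+09 Pa, K = 1.094e-06.
Archard volume V = K·W·L/H = 1.094e-06 · 14.80 · 8.330 / 5.388e+09 = 2.503e-14 m³.
Mean depth h = V/A = 2.503e-14 / 1.571e-06 = 1.594e-08 m.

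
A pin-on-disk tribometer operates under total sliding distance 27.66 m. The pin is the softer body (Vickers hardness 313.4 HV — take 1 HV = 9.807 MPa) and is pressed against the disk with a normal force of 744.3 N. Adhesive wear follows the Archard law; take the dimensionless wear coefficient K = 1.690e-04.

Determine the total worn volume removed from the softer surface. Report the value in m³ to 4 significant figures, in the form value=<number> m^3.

value=1.132e-09 m^3

All working math keeps exact precision — intermediates are displayed rounded. Rounded once at the end to 4 significant figures.
Convert: Hardness H = 313.4 HV × 9.807 MPa/HV = 3074 MPa = 3.074e+09 Pa.
Expressed in SI base units: W = 744.3 N, H = 3.074e+09 Pa, K = 1.690e-04.
Wear volume V = K·W·L/H = 1.690e-04 · 744.3 · 27.66 / 3.074e+09 = 1.132e-09 m³.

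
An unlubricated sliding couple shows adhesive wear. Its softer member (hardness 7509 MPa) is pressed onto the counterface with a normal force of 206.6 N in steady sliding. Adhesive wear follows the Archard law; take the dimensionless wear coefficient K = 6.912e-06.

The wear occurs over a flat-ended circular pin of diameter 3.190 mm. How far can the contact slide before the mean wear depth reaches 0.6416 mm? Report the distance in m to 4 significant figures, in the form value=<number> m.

value=2.696e+04 m

Intermediate values appear rounded — each operation runs at full float precision; a single final rounding to four significant figures.
Hardness H = 7509 MPa = 7.509e+09 Pa.
Pin diameter d = 3.190 mm = 0.003190 m. Contact area A = π·d²/4 = π·(0.003190 m)²/4 = 7.992e-06 m².
Depth limit h_lim = 0.6416 mm = 6.416e-04 m.
As SI base values: W = 206.6 N, H = 7.509e+09 Pa, K = 6.912e-06.
At the depth limit, V_lim = h_lim·A = 6.416e-04 · 7.992e-06 = 5.128e-09 m³.
Sliding life L = V_lim·H/(K·W) = 5.128e-09 · 7.509e+09 / (6.912e-06 · 206.6) = 2.696e+04 m.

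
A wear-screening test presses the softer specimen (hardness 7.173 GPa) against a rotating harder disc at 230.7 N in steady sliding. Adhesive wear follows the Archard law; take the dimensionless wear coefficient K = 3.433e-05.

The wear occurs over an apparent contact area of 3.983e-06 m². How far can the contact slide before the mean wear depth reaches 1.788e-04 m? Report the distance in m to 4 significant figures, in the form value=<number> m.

value=645.0 m

The computation holds full float precision, and intermediate values are displayed rounded. Rounded once at the end to four significant figures.
Convert: Hardness H = 7.173 GPa = 7.173e+09 Pa.
In SI base units: W = 230.7 N, H = 7.173e+09 Pa, K = 3.433e-05.
At the depth limit, V_lim = h_lim·A = 1.788e-04 · 3.983e-06 = 7.122e-10 m³.
Sliding life L = V_lim·H/(K·W) = 7.122e-10 · 7.173e+09 / (3.433e-05 · 230.7) = 645.0 m.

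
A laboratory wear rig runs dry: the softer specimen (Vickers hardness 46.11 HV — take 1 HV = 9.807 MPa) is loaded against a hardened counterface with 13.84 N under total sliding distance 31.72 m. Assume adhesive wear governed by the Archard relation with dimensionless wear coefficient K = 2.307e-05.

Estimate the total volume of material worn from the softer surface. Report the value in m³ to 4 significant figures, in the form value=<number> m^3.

Intermediate values appear rounded. The algebra keeps full precision. Rounded once at the end, at 4 significant figures.
Hardness H = 46.11 HV × 9.807 MPa/HV = 452.2 MPa = 4.522e+08 Pa.
In SI base units, W = 13.84 N, H = 4.522e+08 Pa, K = 2.307e-05.
The Archard volume V = K·W·L/H = 2.307e-05 · 13.84 · 31.72 / 4.522e+08 = 2.240e-11 m³.

value=2.240e-11 m^3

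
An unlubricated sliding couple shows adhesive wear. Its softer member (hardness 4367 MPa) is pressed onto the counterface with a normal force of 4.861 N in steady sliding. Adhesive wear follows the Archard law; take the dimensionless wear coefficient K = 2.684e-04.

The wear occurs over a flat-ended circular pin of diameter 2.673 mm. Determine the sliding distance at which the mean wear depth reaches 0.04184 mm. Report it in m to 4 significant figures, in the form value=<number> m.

Every step maintains exact precision, and the intermediates appear rounded. Rounded once at the end to four significant figures.
Hardness H = 4367 MPa = 4.367e+09 Pa.
Pin diameter d = 2.673 mm = 0.002673 m. Contact area A = π·d²/4 = π·(0.002673 m)²/4 = 5.612e-06 m².
Depth limit h_lim = 0.04184 mm = 4.184e-05 m.
Collected in SI base units: W = 4.861 N, H = 4.367e+09 Pa, K = 2.684e-04.
Limit volume V_lim = h_lim·A = 4.184e-05 · 5.612e-06 = 2.348e-10 m³.
Thus life L = V_lim·H/(K·W) = 2.348e-10 · 4.367e+09 / (2.684e-04 · 4.861) = 785.9 m.

value=785.9 m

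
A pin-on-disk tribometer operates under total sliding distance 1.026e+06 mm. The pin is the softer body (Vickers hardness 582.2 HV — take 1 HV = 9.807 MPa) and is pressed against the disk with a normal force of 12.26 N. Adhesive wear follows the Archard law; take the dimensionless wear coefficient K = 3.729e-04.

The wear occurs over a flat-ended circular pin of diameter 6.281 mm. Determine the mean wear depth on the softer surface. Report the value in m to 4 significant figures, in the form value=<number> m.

Intermediates are displayed rounded, and every step holds exact precision. Rounded just once, at 4 significant digits.
Convert: Sliding distance L = 1.026e+06 mm = 1026 m.
Convert: Hardness H = 582.2 HV × 9.807 MPa/HV = 5710 MPa = 5.710e+09 Pa.
Convert: Pin diameter d = 6.281 mm = 0.006281 m. Contact area A = π·d²/4 = π·(0.006281 m)²/4 = 3.098e-05 m².
Working in SI base units: W = 12.26 N, H = 5.710e+09 Pa, K = 3.729e-04.
Worn volume V = K·W·L/H = 3.729e-04 · 12.26 · 1026 / 5.710e+09 = 8.215e-10 m³.
Average depth h = V/A = 8.215e-10 / 3.098e-05 = 2.651e-05 m.

value=2.651e-05 m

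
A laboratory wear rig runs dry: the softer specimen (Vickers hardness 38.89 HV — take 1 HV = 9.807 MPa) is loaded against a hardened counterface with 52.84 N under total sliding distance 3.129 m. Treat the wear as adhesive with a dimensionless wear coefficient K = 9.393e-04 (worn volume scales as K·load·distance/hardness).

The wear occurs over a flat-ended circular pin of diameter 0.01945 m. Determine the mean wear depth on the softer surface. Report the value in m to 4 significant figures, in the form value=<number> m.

Printed values are rounded, and each operation carries exact precision. Rounded once at the end: four significant figures.
Convert: Hardness H = 38.89 HV × 9.807 MPa/HV = 381.4 MPa = 3.814e+08 Pa.
Convert: Contact area A = π·d²/4 = π·(0.01945 m)²/4 = 2.971e-04 m².
SI base units throughout: W = 52.84 N, H = 3.814e+08 Pa, K = 9.393e-04.
The Archard volume V = K·W·L/H = 9.393e-04 · 52.84 · 3.129 / 3.814e+08 = 4.072e-10 m³.
Wear depth h = V/A = 4.072e-10 / 2.971e-04 = 1.370e-06 m.

value=1.370e-06 m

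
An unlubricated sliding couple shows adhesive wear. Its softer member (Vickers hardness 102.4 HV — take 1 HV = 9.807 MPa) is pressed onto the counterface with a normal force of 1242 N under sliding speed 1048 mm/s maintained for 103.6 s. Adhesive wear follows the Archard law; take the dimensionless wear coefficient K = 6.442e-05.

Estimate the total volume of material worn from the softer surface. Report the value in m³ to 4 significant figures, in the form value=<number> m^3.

value=8.650e-09 m^3

Intermediate values are shown rounded — each operation keeps exact precision — rounded just once, at four significant figures.
Sliding speed v = 1048 mm/s = 1.048 m/s. The distance L = v·t = 1.048 m/s × 103.6 s = 108.6 m.
Hardness H = 102.4 HV × 9.807 MPa/HV = 1004 MPa = 1.004e+09 Pa.
In SI base units: W = 1242 N, H = 1.004e+09 Pa, K = 6.442e-05.
Archard relation: V = K·W·L/H = 6.442e-05 · 1242 · 108.6 / 1.004e+09 = 8.650e-09 m³.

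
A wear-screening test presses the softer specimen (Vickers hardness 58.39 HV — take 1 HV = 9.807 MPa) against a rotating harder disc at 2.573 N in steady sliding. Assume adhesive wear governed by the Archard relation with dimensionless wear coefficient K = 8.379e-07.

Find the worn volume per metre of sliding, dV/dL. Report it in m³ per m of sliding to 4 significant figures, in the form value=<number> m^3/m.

value=3.765e-15 m^3/m

All working math maintains full float precision. Intermediate values appear rounded — rounded once at the end: 4 significant digits.
Hardness H = 58.39 HV × 9.807 MPa/HV = 572.6 MPa = 5.726e+08 Pa.
As SI base values: W = 2.573 N, H = 5.726e+08 Pa, K = 8.379e-07.
Rate of wear dV/dL = K·W/H: 8.379e-07 · 2.573 / 5.726e+08 = 3.765e-15 m³/m.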